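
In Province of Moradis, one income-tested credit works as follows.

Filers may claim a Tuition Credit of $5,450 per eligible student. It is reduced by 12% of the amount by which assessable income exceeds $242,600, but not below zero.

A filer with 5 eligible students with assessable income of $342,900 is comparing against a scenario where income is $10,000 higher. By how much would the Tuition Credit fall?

At $342,900 — base = 5 × $5,450 = $27,250. 12% of the $100,300 excess over $242,600 is $12,036; credit = $27,250 − $12,036 = $15,214.
At $352,900 — base = 5 × $5,450 = $27,250. 12% of the $110,300 excess over $242,600 is $13,236; credit = $27,250 − $13,236 = $14,014.
Lost: $15,214 − $14,014 = $1,200.

$1,200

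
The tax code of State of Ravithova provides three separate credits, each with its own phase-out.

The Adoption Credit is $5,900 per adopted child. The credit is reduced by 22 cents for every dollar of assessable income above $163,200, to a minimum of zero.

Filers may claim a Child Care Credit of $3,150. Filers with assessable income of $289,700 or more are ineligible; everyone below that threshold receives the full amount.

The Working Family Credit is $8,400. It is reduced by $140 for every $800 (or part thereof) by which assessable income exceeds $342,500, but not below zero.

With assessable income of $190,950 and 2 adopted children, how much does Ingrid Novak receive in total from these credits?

$17,245

Adoption Credit: base = 2 × $5,900 = $11,800. 22% of the $27,750 excess over $163,200 is $6,105; credit = $11,800 − $6,105 = $5,695.
Child Care Credit: $190,950 is below the $289,700 cutoff, so the full $3,150 applies.
Working Family Credit: $190,950 is at or below the $342,500 threshold, so the full $8,400 applies.
Total: $5,695 + $3,150 + $8,400 = $17,245.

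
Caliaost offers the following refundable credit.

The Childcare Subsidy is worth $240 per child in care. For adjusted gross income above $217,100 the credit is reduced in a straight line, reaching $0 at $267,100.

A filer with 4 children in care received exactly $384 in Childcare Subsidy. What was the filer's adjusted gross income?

Full credit = 4 × $240 = $960.
$384 is 384/960 of the full $960, so 576/960 of the $50,000 range has been used: income = $217,100 + $50,000 × 576/960 = $247,100.

$247,100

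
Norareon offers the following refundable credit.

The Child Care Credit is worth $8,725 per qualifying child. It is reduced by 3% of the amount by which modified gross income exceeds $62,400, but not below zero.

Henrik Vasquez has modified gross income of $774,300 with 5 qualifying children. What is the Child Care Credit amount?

Child Care Credit: base = 5 × $8,725 = $43,625. 3% of the $711,900 excess over $62,400 is $21,357; credit = $43,625 − $21,357 = $22,268.

$22,268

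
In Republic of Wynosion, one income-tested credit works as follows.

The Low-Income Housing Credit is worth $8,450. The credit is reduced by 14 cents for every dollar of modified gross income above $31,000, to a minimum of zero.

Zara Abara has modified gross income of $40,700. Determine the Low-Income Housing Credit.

$7,092

Low-Income Housing Credit: 14% of the $9,700 excess over $31,000 is $1,358; credit = $8,450 − $1,358 = $7,092.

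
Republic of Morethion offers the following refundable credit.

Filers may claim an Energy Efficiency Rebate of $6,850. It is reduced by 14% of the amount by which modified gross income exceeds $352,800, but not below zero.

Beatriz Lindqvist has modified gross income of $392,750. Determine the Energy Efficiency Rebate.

$1,257

Energy Efficiency Rebate: 14% of the $39,950 excess over $352,800 is $5,593; credit = $6,850 − $5,593 = $1,257.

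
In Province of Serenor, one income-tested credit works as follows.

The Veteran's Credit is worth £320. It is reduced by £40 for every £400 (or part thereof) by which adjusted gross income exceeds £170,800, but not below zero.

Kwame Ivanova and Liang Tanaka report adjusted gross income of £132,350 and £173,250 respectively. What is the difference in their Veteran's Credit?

£280

Kwame (£132,350): Veteran's Credit: £132,350 is at or below the £170,800 threshold, so the full £320 applies.
Liang (£173,250): Veteran's Credit: income exceeds £170,800 by £2,450, which is 7 full-or-partial £400 increments; reduction = 7 × £40 = £280, leaving £40.
Difference: |£320 − £40| = £280.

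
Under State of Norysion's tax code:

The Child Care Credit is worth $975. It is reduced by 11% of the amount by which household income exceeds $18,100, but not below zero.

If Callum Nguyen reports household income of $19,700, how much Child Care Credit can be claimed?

Child Care Credit: 11% of the $1,600 excess over $18,100 is $176; credit = $975 − $176 = $799.

$799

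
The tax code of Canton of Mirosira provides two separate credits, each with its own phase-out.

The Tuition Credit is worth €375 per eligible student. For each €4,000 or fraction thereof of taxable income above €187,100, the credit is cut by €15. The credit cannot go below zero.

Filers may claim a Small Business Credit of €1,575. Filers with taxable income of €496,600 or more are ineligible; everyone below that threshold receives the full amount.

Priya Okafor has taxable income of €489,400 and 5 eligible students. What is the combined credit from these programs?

Tuition Credit: base = 5 × €375 = €1,875. income exceeds €187,100 by €302,300, which is 76 full-or-partial €4,000 increments; reduction = 76 × €15 = €1,140, leaving €735.
Small Business Credit: €489,400 is below the €496,600 cutoff, so the full €1,575 applies.
Total: €735 + €1,575 = €2,310.

€2,310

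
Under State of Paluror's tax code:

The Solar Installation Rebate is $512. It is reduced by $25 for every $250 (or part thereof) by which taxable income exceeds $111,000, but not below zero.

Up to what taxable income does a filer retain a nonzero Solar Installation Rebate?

$116,000

After 20 increments the reduction is 20 × $25 = $500, leaving $12; one more increment wipes it out. Increment 20 ends at excess 20 × $250 = $5,000, so the highest qualifying income is $111,000 + $5,000 = $116,000.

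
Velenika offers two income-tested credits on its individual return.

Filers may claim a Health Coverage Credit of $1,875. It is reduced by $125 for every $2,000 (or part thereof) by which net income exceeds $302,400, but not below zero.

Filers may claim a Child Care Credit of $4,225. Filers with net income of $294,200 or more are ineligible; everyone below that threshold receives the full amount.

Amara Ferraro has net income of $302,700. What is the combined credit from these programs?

Health Coverage Credit: income exceeds $302,400 by $300, which is 1 full-or-partial $2,000 increment; reduction = 1 × $125 = $125, leaving $1,750.
Child Care Credit: $302,700 meets or exceeds the $294,200 cutoff, so the credit is $0.
Total: $1,750 + $0 = $1,750.

$1,750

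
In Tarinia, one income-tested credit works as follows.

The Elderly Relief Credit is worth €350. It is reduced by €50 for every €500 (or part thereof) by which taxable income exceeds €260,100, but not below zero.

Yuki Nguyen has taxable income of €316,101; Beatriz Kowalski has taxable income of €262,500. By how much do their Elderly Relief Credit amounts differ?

Yuki (€316,101): Elderly Relief Credit: income exceeds €260,100 by €56,001 → 113 increments × €50 = €5,650 ≥ base, so the credit is €0.
Beatriz (€262,500): Elderly Relief Credit: income exceeds €260,100 by €2,400, which is 5 full-or-partial €500 increments; reduction = 5 × €50 = €250, leaving €100.
Difference: |€0 − €100| = €100.

€100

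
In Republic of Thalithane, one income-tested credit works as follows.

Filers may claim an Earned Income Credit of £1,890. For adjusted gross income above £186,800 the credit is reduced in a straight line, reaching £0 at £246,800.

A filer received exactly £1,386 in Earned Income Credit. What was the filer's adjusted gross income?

£1,386 is 1,386/1,890 of the full £1,890, so 504/1,890 of the £60,000 range has been used: income = £186,800 + £60,000 × 504/1,890 = £202,800.

£202,800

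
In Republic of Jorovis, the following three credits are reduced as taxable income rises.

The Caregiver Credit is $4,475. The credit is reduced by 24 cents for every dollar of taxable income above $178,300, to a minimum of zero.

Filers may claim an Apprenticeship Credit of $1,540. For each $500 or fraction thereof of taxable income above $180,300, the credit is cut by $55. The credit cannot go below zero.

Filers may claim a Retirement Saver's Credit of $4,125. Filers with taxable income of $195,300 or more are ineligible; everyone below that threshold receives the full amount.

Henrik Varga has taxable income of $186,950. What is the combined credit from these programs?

$7,294

Caregiver Credit: 24% of the $8,650 excess over $178,300 is $2,076; credit = $4,475 − $2,076 = $2,399.
Apprenticeship Credit: income exceeds $180,300 by $6,650, which is 14 full-or-partial $500 increments; reduction = 14 × $55 = $770, leaving $770.
Retirement Saver's Credit: $186,950 is below the $195,300 cutoff, so the full $4,125 applies.
Total: $2,399 + $770 + $4,125 = $7,294.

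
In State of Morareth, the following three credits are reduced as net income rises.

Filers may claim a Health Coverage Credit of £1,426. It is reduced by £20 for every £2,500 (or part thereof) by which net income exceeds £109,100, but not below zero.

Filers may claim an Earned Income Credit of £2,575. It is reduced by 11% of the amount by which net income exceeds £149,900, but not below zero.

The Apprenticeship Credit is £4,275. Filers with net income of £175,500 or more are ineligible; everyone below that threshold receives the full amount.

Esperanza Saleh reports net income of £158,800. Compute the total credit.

£6,897

Health Coverage Credit: income exceeds £109,100 by £49,700, which is 20 full-or-partial £2,500 increments; reduction = 20 × £20 = £400, leaving £1,026.
Earned Income Credit: 11% of the £8,900 excess over £149,900 is £979; credit = £2,575 − £979 = £1,596.
Apprenticeship Credit: £158,800 is below the £175,500 cutoff, so the full £4,275 applies.
Total: £1,026 + £1,596 + £4,275 = £6,897.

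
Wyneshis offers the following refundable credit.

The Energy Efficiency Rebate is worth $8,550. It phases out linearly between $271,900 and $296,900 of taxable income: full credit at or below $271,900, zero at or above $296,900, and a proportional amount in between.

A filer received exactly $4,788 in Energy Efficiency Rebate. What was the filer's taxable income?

$282,900

$4,788 is 4,788/8,550 of the full $8,550, so 3,762/8,550 of the $25,000 range has been used: income = $271,900 + $25,000 × 3,762/8,550 = $282,900.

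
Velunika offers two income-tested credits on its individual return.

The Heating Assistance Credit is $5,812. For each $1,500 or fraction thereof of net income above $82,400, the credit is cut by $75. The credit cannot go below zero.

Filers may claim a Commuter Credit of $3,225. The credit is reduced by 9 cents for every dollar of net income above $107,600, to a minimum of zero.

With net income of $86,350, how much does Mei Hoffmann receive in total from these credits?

Heating Assistance Credit: income exceeds $82,400 by $3,950, which is 3 full-or-partial $1,500 increments; reduction = 3 × $75 = $225, leaving $5,587.
Commuter Credit: $86,350 is at or below the $107,600 threshold, so the full $3,225 applies.
Total: $5,587 + $3,225 = $8,812.

$8,812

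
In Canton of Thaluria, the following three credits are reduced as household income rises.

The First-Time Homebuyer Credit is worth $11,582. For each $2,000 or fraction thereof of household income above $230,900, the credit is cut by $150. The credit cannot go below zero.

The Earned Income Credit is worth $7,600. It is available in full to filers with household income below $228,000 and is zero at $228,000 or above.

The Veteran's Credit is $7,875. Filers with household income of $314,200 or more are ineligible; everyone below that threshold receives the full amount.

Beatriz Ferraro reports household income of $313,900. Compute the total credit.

$13,157

First-Time Homebuyer Credit: income exceeds $230,900 by $83,000, which is 42 full-or-partial $2,000 increments; reduction = 42 × $150 = $6,300, leaving $5,282.
Earned Income Credit: $313,900 meets or exceeds the $228,000 cutoff, so the credit is $0.
Veteran's Credit: $313,900 is below the $314,200 cutoff, so the full $7,875 applies.
Total: $5,282 + $0 + $7,875 = $13,157.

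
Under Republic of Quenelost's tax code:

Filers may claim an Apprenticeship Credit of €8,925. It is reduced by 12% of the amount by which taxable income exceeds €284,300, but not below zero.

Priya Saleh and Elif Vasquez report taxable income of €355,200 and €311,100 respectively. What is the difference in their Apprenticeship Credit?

€5,292

Priya (€355,200): Apprenticeship Credit: 12% of the €70,900 excess over €284,300 is €8,508; credit = €8,925 − €8,508 = €417.
Elif (€311,100): Apprenticeship Credit: 12% of the €26,800 excess over €284,300 is €3,216; credit = €8,925 − €3,216 = €5,709.
Difference: |€417 − €5,709| = €5,292.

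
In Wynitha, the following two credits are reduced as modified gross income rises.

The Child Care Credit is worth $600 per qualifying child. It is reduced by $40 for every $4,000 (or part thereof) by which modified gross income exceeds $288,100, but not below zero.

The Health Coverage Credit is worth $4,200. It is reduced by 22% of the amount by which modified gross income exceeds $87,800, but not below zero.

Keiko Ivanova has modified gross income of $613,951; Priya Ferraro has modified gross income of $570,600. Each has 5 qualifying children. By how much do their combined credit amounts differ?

Keiko ($613,951): Child Care Credit: base = 5 × $600 = $3,000. income exceeds $288,100 by $325,851 → 82 increments × $40 = $3,280 ≥ base, so the credit is $0. Health Coverage Credit: 22% of the $526,151 excess over $87,800 is $115,753.22 ≥ base, so the credit is $0. total $0 + $0 = $0
Priya ($570,600): Child Care Credit: base = 5 × $600 = $3,000. income exceeds $288,100 by $282,500, which is 71 full-or-partial $4,000 increments; reduction = 71 × $40 = $2,840, leaving $160. Health Coverage Credit: 22% of the $482,800 excess over $87,800 is $106,216 ≥ base, so the credit is $0. total $160 + $0 = $160
Difference: |$0 − $160| = $160.

$160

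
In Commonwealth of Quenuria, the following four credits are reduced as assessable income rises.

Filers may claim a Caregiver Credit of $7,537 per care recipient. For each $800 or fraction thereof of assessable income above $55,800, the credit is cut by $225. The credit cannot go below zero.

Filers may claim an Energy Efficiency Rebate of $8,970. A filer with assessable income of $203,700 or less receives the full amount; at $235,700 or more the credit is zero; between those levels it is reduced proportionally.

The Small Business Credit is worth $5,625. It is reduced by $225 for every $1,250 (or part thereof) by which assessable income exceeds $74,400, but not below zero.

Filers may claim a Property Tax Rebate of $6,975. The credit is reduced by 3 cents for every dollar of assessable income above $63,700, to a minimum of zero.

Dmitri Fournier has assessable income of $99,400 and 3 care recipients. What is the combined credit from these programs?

$26,235

Caregiver Credit: base = 3 × $7,537 = $22,611. income exceeds $55,800 by $43,600, which is 55 full-or-partial $800 increments; reduction = 55 × $225 = $12,375, leaving $10,236.
Energy Efficiency Rebate: $99,400 is at or below the $203,700 threshold, so the full $8,970 applies.
Small Business Credit: income exceeds $74,400 by $25,000, which is 20 full-or-partial $1,250 increments; reduction = 20 × $225 = $4,500, leaving $1,125.
Property Tax Rebate: 3% of the $35,700 excess over $63,700 is $1,071; credit = $6,975 − $1,071 = $5,904.
Total: $10,236 + $8,970 + $1,125 + $5,904 = $26,235.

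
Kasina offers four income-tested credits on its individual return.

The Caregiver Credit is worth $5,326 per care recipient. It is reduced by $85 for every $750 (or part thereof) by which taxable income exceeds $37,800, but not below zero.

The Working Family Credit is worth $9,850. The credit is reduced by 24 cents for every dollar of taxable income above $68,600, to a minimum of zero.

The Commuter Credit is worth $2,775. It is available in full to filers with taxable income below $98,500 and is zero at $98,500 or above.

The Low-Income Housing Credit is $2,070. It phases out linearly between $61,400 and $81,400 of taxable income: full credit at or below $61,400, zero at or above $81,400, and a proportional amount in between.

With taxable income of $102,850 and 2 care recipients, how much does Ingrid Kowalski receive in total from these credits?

Caregiver Credit: base = 2 × $5,326 = $10,652. income exceeds $37,800 by $65,050, which is 87 full-or-partial $750 increments; reduction = 87 × $85 = $7,395, leaving $3,257.
Working Family Credit: 24% of the $34,250 excess over $68,600 is $8,220; credit = $9,850 − $8,220 = $1,630.
Commuter Credit: $102,850 meets or exceeds the $98,500 cutoff, so the credit is $0.
Low-Income Housing Credit: $102,850 is at or above $81,400, so the credit is $0.
Total: $3,257 + $1,630 + $0 + $0 = $4,887.

$4,887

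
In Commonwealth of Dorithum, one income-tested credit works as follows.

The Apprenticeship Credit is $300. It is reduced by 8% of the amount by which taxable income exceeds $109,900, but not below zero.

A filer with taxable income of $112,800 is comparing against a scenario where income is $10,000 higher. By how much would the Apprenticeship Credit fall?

$68

At $112,800 — 8% of the $2,900 excess over $109,900 is $232; credit = $300 − $232 = $68.
At $122,800 — 8% of the $12,900 excess over $109,900 is $1,032 ≥ base, so the credit is $0.
Lost: $68 − $0 = $68.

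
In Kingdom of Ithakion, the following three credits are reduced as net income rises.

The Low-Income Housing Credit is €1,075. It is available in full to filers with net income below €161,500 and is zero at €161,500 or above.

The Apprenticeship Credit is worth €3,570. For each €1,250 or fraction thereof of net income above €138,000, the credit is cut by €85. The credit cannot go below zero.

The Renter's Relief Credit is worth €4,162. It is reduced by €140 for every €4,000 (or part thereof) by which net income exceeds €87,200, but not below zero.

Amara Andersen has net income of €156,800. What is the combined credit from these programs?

Low-Income Housing Credit: €156,800 is below the €161,500 cutoff, so the full €1,075 applies.
Apprenticeship Credit: income exceeds €138,000 by €18,800, which is 16 full-or-partial €1,250 increments; reduction = 16 × €85 = €1,360, leaving €2,210.
Renter's Relief Credit: income exceeds €87,200 by €69,600, which is 18 full-or-partial €4,000 increments; reduction = 18 × €140 = €2,520, leaving €1,642.
Total: €1,075 + €2,210 + €1,642 = €4,927.

€4,927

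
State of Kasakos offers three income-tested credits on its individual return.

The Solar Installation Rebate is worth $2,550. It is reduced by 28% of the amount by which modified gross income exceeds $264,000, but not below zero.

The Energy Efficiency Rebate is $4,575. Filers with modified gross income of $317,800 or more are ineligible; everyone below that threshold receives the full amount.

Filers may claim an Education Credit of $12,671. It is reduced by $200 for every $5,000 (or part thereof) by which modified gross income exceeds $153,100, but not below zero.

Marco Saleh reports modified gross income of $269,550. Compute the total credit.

Solar Installation Rebate: 28% of the $5,550 excess over $264,000 is $1,554; credit = $2,550 − $1,554 = $996.
Energy Efficiency Rebate: $269,550 is below the $317,800 cutoff, so the full $4,575 applies.
Education Credit: income exceeds $153,100 by $116,450, which is 24 full-or-partial $5,000 increments; reduction = 24 × $200 = $4,800, leaving $7,871.
Total: $996 + $4,575 + $7,871 = $13,442.

$13,442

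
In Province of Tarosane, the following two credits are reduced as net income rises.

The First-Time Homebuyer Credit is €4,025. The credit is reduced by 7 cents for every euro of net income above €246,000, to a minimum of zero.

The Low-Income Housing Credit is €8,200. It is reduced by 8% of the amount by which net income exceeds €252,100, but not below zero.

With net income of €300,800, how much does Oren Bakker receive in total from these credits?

First-Time Homebuyer Credit: 7% of the €54,800 excess over €246,000 is €3,836; credit = €4,025 − €3,836 = €189.
Low-Income Housing Credit: 8% of the €48,700 excess over €252,100 is €3,896; credit = €8,200 − €3,896 = €4,304.
Total: €189 + €4,304 = €4,493.

€4,493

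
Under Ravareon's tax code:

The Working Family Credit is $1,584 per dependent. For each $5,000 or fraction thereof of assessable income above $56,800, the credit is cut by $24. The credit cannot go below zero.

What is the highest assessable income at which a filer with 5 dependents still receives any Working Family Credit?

Full credit = 5 × $1,584 = $7,920.
After 329 increments the reduction is 329 × $24 = $7,896, leaving $24; one more increment wipes it out. Increment 329 ends at excess 329 × $5,000 = $1,645,000, so the highest qualifying income is $56,800 + $1,645,000 = $1,701,800.

$1,701,800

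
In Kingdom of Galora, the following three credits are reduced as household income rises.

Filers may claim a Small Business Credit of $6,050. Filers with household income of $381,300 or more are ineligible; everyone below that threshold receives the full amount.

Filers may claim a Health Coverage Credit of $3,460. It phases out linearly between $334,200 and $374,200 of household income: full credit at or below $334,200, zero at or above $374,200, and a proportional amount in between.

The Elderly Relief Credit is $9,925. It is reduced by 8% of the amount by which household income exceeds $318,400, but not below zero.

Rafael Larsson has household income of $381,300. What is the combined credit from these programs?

Small Business Credit: $381,300 meets or exceeds the $381,300 cutoff, so the credit is $0.
Health Coverage Credit: $381,300 is at or above $374,200, so the credit is $0.
Elderly Relief Credit: 8% of the $62,900 excess over $318,400 is $5,032; credit = $9,925 − $5,032 = $4,893.
Total: $0 + $0 + $4,893 = $4,893.

$4,893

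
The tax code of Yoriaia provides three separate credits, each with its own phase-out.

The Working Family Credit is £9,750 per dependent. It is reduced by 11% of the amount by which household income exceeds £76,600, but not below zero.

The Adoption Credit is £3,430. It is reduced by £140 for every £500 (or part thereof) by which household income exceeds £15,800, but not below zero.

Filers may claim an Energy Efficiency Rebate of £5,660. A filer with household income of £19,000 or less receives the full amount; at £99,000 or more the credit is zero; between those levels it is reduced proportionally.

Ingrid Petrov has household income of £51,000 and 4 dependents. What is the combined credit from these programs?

Working Family Credit: base = 4 × £9,750 = £39,000. £51,000 is at or below the £76,600 threshold, so the full £39,000 applies.
Adoption Credit: income exceeds £15,800 by £35,200 → 71 increments × £140 = £9,940 ≥ base, so the credit is £0.
Energy Efficiency Rebate: £51,000 is £32,000 into a £80,000 phase-out range, leaving 48,000/80,000 of the credit: £5,660 × 48,000/80,000 = £3,396.
Total: £39,000 + £0 + £3,396 = £42,396.

£42,396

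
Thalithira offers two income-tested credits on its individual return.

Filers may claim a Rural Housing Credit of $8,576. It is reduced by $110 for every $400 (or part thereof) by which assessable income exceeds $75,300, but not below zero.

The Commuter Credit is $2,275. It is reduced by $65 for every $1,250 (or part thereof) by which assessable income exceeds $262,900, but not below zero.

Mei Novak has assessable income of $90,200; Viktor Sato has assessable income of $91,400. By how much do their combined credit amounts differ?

$330

Mei ($90,200): Rural Housing Credit: income exceeds $75,300 by $14,900, which is 38 full-or-partial $400 increments; reduction = 38 × $110 = $4,180, leaving $4,396. Commuter Credit: $90,200 is at or below the $262,900 threshold, so the full $2,275 applies. total $4,396 + $2,275 = $6,671
Viktor ($91,400): Rural Housing Credit: income exceeds $75,300 by $16,100, which is 41 full-or-partial $400 increments; reduction = 41 × $110 = $4,510, leaving $4,066. Commuter Credit: $91,400 is at or below the $262,900 threshold, so the full $2,275 applies. total $4,066 + $2,275 = $6,341
Difference: |$6,671 − $6,341| = $330.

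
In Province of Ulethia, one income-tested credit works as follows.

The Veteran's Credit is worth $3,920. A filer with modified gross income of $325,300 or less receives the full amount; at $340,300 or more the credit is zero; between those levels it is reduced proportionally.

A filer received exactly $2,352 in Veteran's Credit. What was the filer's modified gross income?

$331,300

$2,352 is 2,352/3,920 of the full $3,920, so 1,568/3,920 of the $15,000 range has been used: income = $325,300 + $15,000 × 1,568/3,920 = $331,300.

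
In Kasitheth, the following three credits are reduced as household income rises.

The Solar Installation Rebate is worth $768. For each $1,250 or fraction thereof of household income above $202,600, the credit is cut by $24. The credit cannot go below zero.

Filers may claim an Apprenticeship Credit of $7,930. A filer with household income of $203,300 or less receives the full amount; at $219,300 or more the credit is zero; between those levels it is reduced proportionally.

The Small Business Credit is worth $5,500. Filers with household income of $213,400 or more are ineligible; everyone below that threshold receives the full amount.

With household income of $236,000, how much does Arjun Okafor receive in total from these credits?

Solar Installation Rebate: income exceeds $202,600 by $33,400, which is 27 full-or-partial $1,250 increments; reduction = 27 × $24 = $648, leaving $120.
Apprenticeship Credit: $236,000 is at or above $219,300, so the credit is $0.
Small Business Credit: $236,000 meets or exceeds the $213,400 cutoff, so the credit is $0.
Total: $120 + $0 + $0 = $120.

$120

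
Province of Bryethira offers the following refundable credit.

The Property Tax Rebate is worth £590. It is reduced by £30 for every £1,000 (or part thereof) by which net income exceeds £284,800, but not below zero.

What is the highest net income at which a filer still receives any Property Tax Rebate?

£303,800

After 19 increments the reduction is 19 × £30 = £570, leaving £20; one more increment wipes it out. Increment 19 ends at excess 19 × £1,000 = £19,000, so the highest qualifying income is £284,800 + £19,000 = £303,800.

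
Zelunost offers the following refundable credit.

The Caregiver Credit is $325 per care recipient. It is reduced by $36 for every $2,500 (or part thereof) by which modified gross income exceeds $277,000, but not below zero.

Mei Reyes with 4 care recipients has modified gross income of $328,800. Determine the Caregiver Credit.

Caregiver Credit: base = 4 × $325 = $1,300. income exceeds $277,000 by $51,800, which is 21 full-or-partial $2,500 increments; reduction = 21 × $36 = $756, leaving $544.

$544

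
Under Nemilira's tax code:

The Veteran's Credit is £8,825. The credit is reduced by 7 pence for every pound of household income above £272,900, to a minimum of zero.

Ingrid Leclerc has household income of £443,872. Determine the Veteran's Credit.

Veteran's Credit: 7% of the £170,972 excess over £272,900 is £11,968.04 ≥ base, so the credit is £0.

£0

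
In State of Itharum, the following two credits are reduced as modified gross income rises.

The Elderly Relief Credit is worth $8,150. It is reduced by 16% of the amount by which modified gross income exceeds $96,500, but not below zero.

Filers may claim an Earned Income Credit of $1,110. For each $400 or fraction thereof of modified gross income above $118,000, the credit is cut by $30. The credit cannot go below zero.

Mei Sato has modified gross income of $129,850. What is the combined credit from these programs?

$3,024

Elderly Relief Credit: 16% of the $33,350 excess over $96,500 is $5,336; credit = $8,150 − $5,336 = $2,814.
Earned Income Credit: income exceeds $118,000 by $11,850, which is 30 full-or-partial $400 increments; reduction = 30 × $30 = $900, leaving $210.
Total: $2,814 + $210 = $3,024.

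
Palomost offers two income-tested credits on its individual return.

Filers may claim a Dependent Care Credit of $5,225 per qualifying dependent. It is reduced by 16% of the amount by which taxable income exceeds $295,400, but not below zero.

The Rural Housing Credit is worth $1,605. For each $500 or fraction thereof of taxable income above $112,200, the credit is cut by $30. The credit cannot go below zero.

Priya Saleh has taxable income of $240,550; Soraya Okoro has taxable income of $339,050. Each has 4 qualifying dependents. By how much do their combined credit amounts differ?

$6,984

Priya ($240,550): Dependent Care Credit: base = 4 × $5,225 = $20,900. $240,550 is at or below the $295,400 threshold, so the full $20,900 applies. Rural Housing Credit: income exceeds $112,200 by $128,350 → 257 increments × $30 = $7,710 ≥ base, so the credit is $0. total $20,900 + $0 = $20,900
Soraya ($339,050): Dependent Care Credit: base = 4 × $5,225 = $20,900. 16% of the $43,650 excess over $295,400 is $6,984; credit = $20,900 − $6,984 = $13,916. Rural Housing Credit: income exceeds $112,200 by $226,850 → 454 increments × $30 = $13,620 ≥ base, so the credit is $0. total $13,916 + $0 = $13,916
Difference: |$20,900 − $13,916| = $6,984.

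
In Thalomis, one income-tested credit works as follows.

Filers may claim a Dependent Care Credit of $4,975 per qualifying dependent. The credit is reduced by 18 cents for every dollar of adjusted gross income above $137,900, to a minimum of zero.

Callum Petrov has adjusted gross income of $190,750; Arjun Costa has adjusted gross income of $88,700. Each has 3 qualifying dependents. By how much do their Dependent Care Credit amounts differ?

$9,513

Callum ($190,750): Dependent Care Credit: base = 3 × $4,975 = $14,925. 18% of the $52,850 excess over $137,900 is $9,513; credit = $14,925 − $9,513 = $5,412.
Arjun ($88,700): Dependent Care Credit: base = 3 × $4,975 = $14,925. $88,700 is at or below the $137,900 threshold, so the full $14,925 applies.
Difference: |$5,412 − $14,925| = $9,513.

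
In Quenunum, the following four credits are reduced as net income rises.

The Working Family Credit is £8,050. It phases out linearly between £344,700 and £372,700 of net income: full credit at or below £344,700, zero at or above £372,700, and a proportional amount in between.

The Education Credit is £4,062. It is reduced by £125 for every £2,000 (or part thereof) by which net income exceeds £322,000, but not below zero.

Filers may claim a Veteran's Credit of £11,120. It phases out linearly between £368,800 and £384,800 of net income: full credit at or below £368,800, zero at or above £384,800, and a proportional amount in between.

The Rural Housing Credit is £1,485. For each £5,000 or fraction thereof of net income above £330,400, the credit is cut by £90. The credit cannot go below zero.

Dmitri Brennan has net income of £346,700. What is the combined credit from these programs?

Working Family Credit: £346,700 is £2,000 into a £28,000 phase-out range, leaving 26,000/28,000 of the credit: £8,050 × 26,000/28,000 = £7,475.
Education Credit: income exceeds £322,000 by £24,700, which is 13 full-or-partial £2,000 increments; reduction = 13 × £125 = £1,625, leaving £2,437.
Veteran's Credit: £346,700 is at or below the £368,800 threshold, so the full £11,120 applies.
Rural Housing Credit: income exceeds £330,400 by £16,300, which is 4 full-or-partial £5,000 increments; reduction = 4 × £90 = £360, leaving £1,125.
Total: £7,475 + £2,437 + £11,120 + £1,125 = £22,157.

£22,157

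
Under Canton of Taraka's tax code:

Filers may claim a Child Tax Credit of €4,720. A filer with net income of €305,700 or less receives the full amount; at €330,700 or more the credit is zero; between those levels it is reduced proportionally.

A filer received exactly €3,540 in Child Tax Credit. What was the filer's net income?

€311,950

€3,540 is 3,540/4,720 of the full €4,720, so 1,180/4,720 of the €25,000 range has been used: income = €305,700 + €25,000 × 1,180/4,720 = €311,950.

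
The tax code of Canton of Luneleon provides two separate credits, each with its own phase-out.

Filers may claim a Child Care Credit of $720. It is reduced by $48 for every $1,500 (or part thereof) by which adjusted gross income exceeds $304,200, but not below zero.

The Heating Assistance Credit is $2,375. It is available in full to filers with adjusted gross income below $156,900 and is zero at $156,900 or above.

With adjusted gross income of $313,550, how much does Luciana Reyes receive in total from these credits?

$384

Child Care Credit: income exceeds $304,200 by $9,350, which is 7 full-or-partial $1,500 increments; reduction = 7 × $48 = $336, leaving $384.
Heating Assistance Credit: $313,550 meets or exceeds the $156,900 cutoff, so the credit is $0.
Total: $384 + $0 = $384.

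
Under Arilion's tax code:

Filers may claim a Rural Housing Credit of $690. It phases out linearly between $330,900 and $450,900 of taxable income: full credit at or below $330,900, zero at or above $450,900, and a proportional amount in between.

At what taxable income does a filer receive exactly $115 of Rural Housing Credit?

$115 is 115/690 of the full $690, so 575/690 of the $120,000 range has been used: income = $330,900 + $120,000 × 575/690 = $430,900.

$430,900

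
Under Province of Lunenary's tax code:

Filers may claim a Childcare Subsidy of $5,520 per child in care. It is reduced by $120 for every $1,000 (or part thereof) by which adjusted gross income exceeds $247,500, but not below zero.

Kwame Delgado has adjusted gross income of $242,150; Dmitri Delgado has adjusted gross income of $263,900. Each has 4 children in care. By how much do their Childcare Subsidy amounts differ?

Kwame ($242,150): Childcare Subsidy: base = 4 × $5,520 = $22,080. $242,150 is at or below the $247,500 threshold, so the full $22,080 applies.
Dmitri ($263,900): Childcare Subsidy: base = 4 × $5,520 = $22,080. income exceeds $247,500 by $16,400, which is 17 full-or-partial $1,000 increments; reduction = 17 × $120 = $2,040, leaving $20,040.
Difference: |$22,080 − $20,040| = $2,040.

$2,040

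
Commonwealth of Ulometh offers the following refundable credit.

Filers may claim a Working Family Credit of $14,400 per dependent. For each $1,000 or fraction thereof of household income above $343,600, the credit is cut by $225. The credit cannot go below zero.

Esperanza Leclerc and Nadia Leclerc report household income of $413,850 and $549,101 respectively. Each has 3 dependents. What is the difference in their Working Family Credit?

$27,225

Esperanza ($413,850): Working Family Credit: base = 3 × $14,400 = $43,200. income exceeds $343,600 by $70,250, which is 71 full-or-partial $1,000 increments; reduction = 71 × $225 = $15,975, leaving $27,225.
Nadia ($549,101): Working Family Credit: base = 3 × $14,400 = $43,200. income exceeds $343,600 by $205,501 → 206 increments × $225 = $46,350 ≥ base, so the credit is $0.
Difference: |$27,225 − $0| = $27,225.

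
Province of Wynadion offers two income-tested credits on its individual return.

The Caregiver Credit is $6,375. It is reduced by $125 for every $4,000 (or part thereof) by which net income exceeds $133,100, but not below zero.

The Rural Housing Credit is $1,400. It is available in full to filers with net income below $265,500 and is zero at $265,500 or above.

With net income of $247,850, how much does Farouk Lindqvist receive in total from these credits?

Caregiver Credit: income exceeds $133,100 by $114,750, which is 29 full-or-partial $4,000 increments; reduction = 29 × $125 = $3,625, leaving $2,750.
Rural Housing Credit: $247,850 is below the $265,500 cutoff, so the full $1,400 applies.
Total: $2,750 + $1,400 = $4,150.

$4,150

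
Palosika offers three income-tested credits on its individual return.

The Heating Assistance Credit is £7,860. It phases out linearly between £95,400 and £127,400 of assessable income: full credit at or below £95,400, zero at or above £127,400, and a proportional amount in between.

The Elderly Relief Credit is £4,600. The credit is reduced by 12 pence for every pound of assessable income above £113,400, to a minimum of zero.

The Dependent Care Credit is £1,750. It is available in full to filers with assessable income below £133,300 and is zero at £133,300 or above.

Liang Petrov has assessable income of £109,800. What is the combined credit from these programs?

Heating Assistance Credit: £109,800 is £14,400 into a £32,000 phase-out range, leaving 17,600/32,000 of the credit: £7,860 × 17,600/32,000 = £4,323.
Elderly Relief Credit: £109,800 is at or below the £113,400 threshold, so the full £4,600 applies.
Dependent Care Credit: £109,800 is below the £133,300 cutoff, so the full £1,750 applies.
Total: £4,323 + £4,600 + £1,750 = £10,673.

£10,673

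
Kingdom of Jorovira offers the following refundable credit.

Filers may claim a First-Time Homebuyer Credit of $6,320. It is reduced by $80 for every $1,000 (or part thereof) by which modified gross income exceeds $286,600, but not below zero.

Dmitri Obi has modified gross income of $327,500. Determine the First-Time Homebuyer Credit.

First-Time Homebuyer Credit: income exceeds $286,600 by $40,900, which is 41 full-or-partial $1,000 increments; reduction = 41 × $80 = $3,280, leaving $3,040.

$3,040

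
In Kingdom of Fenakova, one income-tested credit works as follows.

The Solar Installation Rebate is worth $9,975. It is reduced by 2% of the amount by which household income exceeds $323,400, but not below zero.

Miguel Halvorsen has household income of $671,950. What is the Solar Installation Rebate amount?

$3,004

Solar Installation Rebate: 2% of the $348,550 excess over $323,400 is $6,971; credit = $9,975 − $6,971 = $3,004.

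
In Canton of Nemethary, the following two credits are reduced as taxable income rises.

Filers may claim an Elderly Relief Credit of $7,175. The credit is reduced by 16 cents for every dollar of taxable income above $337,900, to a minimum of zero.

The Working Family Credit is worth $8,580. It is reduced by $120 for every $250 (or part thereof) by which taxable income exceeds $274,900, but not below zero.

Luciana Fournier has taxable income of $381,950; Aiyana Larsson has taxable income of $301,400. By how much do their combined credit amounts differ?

$7,048

Luciana ($381,950): Elderly Relief Credit: 16% of the $44,050 excess over $337,900 is $7,048; credit = $7,175 − $7,048 = $127. Working Family Credit: income exceeds $274,900 by $107,050 → 429 increments × $120 = $51,480 ≥ base, so the credit is $0. total $127 + $0 = $127
Aiyana ($301,400): Elderly Relief Credit: $301,400 is at or below the $337,900 threshold, so the full $7,175 applies. Working Family Credit: income exceeds $274,900 by $26,500 → 106 increments × $120 = $12,720 ≥ base, so the credit is $0. total $7,175 + $0 = $7,175
Difference: |$127 − $7,175| = $7,048.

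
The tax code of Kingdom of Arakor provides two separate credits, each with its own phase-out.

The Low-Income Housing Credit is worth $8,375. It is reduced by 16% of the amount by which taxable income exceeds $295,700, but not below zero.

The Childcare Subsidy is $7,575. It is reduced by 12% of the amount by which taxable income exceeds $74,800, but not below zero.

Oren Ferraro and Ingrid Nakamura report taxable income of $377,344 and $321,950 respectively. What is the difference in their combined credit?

Oren ($377,344): Low-Income Housing Credit: 16% of the $81,644 excess over $295,700 is $13,063.04 ≥ base, so the credit is $0. Childcare Subsidy: 12% of the $302,544 excess over $74,800 is $36,305.28 ≥ base, so the credit is $0. total $0 + $0 = $0
Ingrid ($321,950): Low-Income Housing Credit: 16% of the $26,250 excess over $295,700 is $4,200; credit = $8,375 − $4,200 = $4,175. Childcare Subsidy: 12% of the $247,150 excess over $74,800 is $29,658 ≥ base, so the credit is $0. total $4,175 + $0 = $4,175
Difference: |$0 − $4,175| = $4,175.

$4,175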